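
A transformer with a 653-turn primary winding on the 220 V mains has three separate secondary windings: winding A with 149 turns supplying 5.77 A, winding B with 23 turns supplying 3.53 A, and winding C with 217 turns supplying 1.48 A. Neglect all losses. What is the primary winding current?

I_p ≈ 1.93 A

V_A = 220 × 149/653 = 50.199 V; V_B = 220 × 23/653 = 7.7489 V; V_C = 220 × 217/653 = 73.109 V.
P_out = V_A I_A + V_B I_B + V_C I_C = 50.199×5.77 + 7.7489×3.53 + 73.109×1.48 = 289.65 + 27.353 + 108.20 = 425.20 W.
Ideal ⇒ P_in = P_out, so I_p = P_out/V_p = 425.20/220 = 1.93 A.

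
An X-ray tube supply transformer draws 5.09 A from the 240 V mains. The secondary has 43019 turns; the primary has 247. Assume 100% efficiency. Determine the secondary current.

I_s ≈ 0.0292 A

I_s/I_p = N_p/N_s, so I_s = 5.09 × 247/43019 = 0.0292 A.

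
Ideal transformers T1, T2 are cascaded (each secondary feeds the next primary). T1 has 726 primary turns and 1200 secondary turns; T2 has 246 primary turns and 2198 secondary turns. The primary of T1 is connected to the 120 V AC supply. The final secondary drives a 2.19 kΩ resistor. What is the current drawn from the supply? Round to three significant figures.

After T1: V = 120.00 × 1200/726 = 198.35 V.
After T2: V = 198.35 × 2198/246 = 1772.2 V.
I_load = 1772.2/2190 = 0.80923 A, so P_out = 1772.2 × 0.80923 = 1434.1 W.
All ideal ⇒ P_in = P_out, so I_supply = 1434.1/120 = 12.0 A.

I_supply ≈ 12.0 A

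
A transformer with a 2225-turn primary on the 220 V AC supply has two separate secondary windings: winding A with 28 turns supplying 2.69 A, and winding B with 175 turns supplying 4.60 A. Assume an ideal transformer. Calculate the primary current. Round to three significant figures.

I_p ≈ 0.396 A

V_A = 220 × 28/2225 = 2.7685 V; V_B = 220 × 175/2225 = 17.303 V.
P_out = V_A I_A + V_B I_B = 2.7685×2.69 + 17.303×4.60 = 7.4474 + 79.596 = 87.043 W.
Ideal ⇒ P_in = P_out, so I_p = P_out/V_p = 87.043/220 = 0.396 A.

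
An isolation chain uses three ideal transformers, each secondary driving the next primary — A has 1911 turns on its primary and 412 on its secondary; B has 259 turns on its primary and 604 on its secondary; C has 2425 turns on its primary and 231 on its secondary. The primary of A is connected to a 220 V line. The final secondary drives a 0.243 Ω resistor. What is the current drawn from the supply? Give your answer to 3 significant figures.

Secondary of A: V = 220.00 × 412/1911 = 47.431 V.
Secondary of B: V = 47.431 × 604/259 = 110.61 V.
Secondary of C: V = 110.61 × 231/2425 = 10.537 V.
I_load = 10.537/0.243 = 43.360 A, so P_out = 10.537 × 43.360 = 456.86 W.
All ideal ⇒ P_in = P_out, so I_supply = 456.86/220 = 2.08 A.

I_supply ≈ 2.08 A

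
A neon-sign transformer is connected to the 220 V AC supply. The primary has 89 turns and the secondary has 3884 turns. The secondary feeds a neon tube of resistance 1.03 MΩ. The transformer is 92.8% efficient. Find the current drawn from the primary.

V_s = 220 × 3884/89 = 9600.9 V.
I_s = V_s/R = 9600.9/(1.03×10^6) = 0.0093213 A.
P_out = V_s I_s = 9600.9 × 0.0093213 = 89.492 W.
P_in = P_out/η = 89.492/0.928 = 96.436 W.
I_p = P_in/V_p = 96.436/220 = 0.438 A.

I_p ≈ 0.438 A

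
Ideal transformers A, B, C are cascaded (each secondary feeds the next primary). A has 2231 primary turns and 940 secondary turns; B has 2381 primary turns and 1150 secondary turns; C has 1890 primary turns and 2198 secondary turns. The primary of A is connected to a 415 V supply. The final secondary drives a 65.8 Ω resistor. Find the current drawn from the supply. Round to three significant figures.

Secondary of A: V = 415.00 × 940/2231 = 174.85 V.
Secondary of B: V = 174.85 × 1150/2381 = 84.453 V.
Secondary of C: V = 84.453 × 2198/1890 = 98.216 V.
I_load = 98.216/65.8 = 1.4926 A, so P_out = 98.216 × 1.4926 = 146.60 W.
All ideal ⇒ P_in = P_out, so I_supply = 146.60/415 = 0.353 A.

I_supply ≈ 0.353 A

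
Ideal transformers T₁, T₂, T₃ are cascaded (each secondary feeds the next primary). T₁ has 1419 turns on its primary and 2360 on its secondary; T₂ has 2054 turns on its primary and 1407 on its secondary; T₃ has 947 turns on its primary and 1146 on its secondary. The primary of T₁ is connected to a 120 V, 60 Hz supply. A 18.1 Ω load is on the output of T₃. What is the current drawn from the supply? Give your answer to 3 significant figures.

After T₁: V = 120.00 × 2360/1419 = 199.58 V.
After T₂: V = 199.58 × 1407/2054 = 136.71 V.
After T₃: V = 136.71 × 1146/947 = 165.44 V.
I_load = 165.44/18.1 = 9.1403 A, so P_out = 165.44 × 9.1403 = 1512.2 W.
All ideal ⇒ P_in = P_out, so I_supply = 1512.2/120 = 12.6 A.

I_supply ≈ 12.6 A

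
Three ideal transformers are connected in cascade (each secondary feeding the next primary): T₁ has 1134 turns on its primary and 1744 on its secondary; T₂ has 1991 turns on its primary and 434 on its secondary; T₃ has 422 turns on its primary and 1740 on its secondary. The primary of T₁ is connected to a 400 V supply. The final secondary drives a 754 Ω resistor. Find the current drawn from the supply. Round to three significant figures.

I_supply ≈ 1.01 A

After T₁: V = 400.00 × 1744/1134 = 615.17 V.
After T₂: V = 615.17 × 434/1991 = 134.09 V.
After T₃: V = 134.09 × 1740/422 = 552.90 V.
I_load = 552.90/754 = 0.73329 A, so P_out = 552.90 × 0.73329 = 405.44 W.
All ideal ⇒ P_in = P_out, so I_supply = 405.44/400 = 1.01 A.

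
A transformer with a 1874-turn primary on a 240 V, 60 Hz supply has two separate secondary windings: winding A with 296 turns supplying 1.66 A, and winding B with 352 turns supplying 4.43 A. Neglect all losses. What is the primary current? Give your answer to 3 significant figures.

I_p ≈ 1.09 A

V_A = 240 × 296/1874 = 37.908 V; V_B = 240 × 352/1874 = 45.080 V.
P_out = V_A I_A + V_B I_B = 37.908×1.66 + 45.080×4.43 = 62.928 + 199.70 = 262.63 W.
Ideal ⇒ P_in = P_out, so I_p = P_out/V_p = 262.63/240 = 1.09 A.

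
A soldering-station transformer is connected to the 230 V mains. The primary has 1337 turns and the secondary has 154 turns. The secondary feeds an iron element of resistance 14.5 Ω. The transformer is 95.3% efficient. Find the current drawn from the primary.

V_s = 230 × 154/1337 = 26.492 V.
I_s = V_s/R = 26.492/14.5 = 1.8270 A.
P_out = V_s I_s = 26.492 × 1.8270 = 48.402 W.
P_in = P_out/η = 48.402/0.953 = 50.789 W.
I_p = P_in/V_p = 50.789/230 = 0.221 A.

I_p ≈ 0.221 A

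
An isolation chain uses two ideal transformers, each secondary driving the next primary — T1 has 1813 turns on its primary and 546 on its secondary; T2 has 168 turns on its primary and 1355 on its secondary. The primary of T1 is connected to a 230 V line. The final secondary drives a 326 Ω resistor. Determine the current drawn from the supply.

After T1: V = 230.00 × 546/1813 = 69.266 V.
After T2: V = 69.266 × 1355/168 = 558.67 V.
I_load = 558.67/326 = 1.7137 A, so P_out = 558.67 × 1.7137 = 957.39 W.
All ideal ⇒ P_in = P_out, so I_supply = 957.39/230 = 4.16 A.

I_supply ≈ 4.16 A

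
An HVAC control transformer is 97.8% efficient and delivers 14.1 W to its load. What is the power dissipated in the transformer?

P_in = P_out/η = 14.1/0.978 = 14.4172 W.
P_loss = P_in − P_out = 14.4172 − 14.1 = 0.317 W.

P_loss ≈ 0.317 W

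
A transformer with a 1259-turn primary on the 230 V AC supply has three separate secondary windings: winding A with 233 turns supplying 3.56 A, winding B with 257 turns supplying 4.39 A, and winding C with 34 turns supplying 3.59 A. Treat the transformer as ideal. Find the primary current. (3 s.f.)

I_p ≈ 1.65 A

V_A = 230 × 233/1259 = 42.566 V; V_B = 230 × 257/1259 = 46.950 V; V_C = 230 × 34/1259 = 6.2113 V.
P_out = V_A I_A + V_B I_B + V_C I_C = 42.566×3.56 + 46.950×4.39 + 6.2113×3.59 = 151.53 + 206.11 + 22.298 = 379.94 W.
Ideal ⇒ P_in = P_out, so I_p = P_out/V_p = 379.94/230 = 1.65 A.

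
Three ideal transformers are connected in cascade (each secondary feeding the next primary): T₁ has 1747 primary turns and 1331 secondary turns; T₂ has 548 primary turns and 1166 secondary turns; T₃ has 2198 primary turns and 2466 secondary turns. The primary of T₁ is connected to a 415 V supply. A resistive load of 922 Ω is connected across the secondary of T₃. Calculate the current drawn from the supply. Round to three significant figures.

I_supply ≈ 1.49 A

Secondary of T₁: V = 415.00 × 1331/1747 = 316.18 V.
Secondary of T₂: V = 316.18 × 1166/548 = 672.75 V.
Secondary of T₃: V = 672.75 × 2466/2198 = 754.77 V.
I_load = 754.77/922 = 0.81863 A, so P_out = 754.77 × 0.81863 = 617.88 W.
All ideal ⇒ P_in = P_out, so I_supply = 617.88/415 = 1.49 A.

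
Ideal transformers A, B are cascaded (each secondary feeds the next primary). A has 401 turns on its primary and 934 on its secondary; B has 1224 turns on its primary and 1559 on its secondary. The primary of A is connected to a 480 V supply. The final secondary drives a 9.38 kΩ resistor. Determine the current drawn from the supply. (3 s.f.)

After A: V = 480.00 × 934/401 = 1118.0 V.
After B: V = 1118.0 × 1559/1224 = 1424.0 V.
I_load = 1424.0/9380 = 0.15181 A, so P_out = 1424.0 × 0.15181 = 216.18 W.
All ideal ⇒ P_in = P_out, so I_supply = 216.18/480 = 0.450 A.

I_supply ≈ 0.450 A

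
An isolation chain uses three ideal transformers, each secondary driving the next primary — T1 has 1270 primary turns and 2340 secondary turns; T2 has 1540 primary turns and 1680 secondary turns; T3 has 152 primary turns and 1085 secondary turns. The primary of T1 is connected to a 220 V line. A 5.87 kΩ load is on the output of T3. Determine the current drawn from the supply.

I_supply ≈ 7.72 A

Secondary of T1: V = 220.00 × 2340/1270 = 405.35 V.
Secondary of T2: V = 405.35 × 1680/1540 = 442.20 V.
Secondary of T3: V = 442.20 × 1085/152 = 3156.5 V.
I_load = 3156.5/5870 = 0.53774 A, so P_out = 3156.5 × 0.53774 = 1697.4 W.
All ideal ⇒ P_in = P_out, so I_supply = 1697.4/220 = 7.72 A.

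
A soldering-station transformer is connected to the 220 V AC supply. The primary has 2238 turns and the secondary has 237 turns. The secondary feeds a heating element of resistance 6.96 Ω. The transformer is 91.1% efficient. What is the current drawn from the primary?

I_p ≈ 0.389 A

V_s = 220 × 237/2238 = 23.298 V.
I_s = V_s/R = 23.298/6.96 = 3.3474 A.
P_out = V_s I_s = 23.298 × 3.3474 = 77.985 W.
P_in = P_out/η = 77.985/0.911 = 85.604 W.
I_p = P_in/V_p = 85.604/220 = 0.389 A.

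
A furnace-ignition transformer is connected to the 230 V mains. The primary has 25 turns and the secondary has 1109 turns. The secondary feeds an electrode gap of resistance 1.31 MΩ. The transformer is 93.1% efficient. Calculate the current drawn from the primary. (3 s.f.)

I_p ≈ 0.371 A

V_s = 230 × 1109/25 = 10203 V.
I_s = V_s/R = 10203/(1.31×10^6) = 0.0077884 A.
P_out = V_s I_s = 10203 × 0.0077884 = 79.463 W.
P_in = P_out/η = 79.463/0.931 = 85.353 W.
I_p = P_in/V_p = 85.353/230 = 0.371 A.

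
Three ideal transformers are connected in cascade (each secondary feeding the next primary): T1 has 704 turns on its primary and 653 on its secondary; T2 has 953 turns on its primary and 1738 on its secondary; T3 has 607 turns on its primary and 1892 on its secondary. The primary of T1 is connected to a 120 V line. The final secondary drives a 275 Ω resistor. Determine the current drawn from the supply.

I_supply ≈ 12.1 A

After T1: V = 120.00 × 653/704 = 111.31 V.
After T2: V = 111.31 × 1738/953 = 202.99 V.
After T3: V = 202.99 × 1892/607 = 632.72 V.
I_load = 632.72/275 = 2.3008 A, so P_out = 632.72 × 2.3008 = 1455.8 W.
All ideal ⇒ P_in = P_out, so I_supply = 1455.8/120 = 12.1 A.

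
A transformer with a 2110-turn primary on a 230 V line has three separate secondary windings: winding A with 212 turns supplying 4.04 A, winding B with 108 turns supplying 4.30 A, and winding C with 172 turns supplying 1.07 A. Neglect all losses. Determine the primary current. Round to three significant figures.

I_p ≈ 0.713 A

V_A = 230 × 212/2110 = 23.109 V; V_B = 230 × 108/2110 = 11.773 V; V_C = 230 × 172/2110 = 18.749 V.
P_out = V_A I_A + V_B I_B + V_C I_C = 23.109×4.04 + 11.773×4.30 + 18.749×1.07 = 93.360 + 50.622 + 20.061 = 164.04 W.
Ideal ⇒ P_in = P_out, so I_p = P_out/V_p = 164.04/230 = 0.713 A.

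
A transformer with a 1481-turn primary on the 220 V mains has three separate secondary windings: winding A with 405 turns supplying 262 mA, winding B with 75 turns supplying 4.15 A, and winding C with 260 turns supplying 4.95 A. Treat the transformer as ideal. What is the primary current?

V_A = 220 × 405/1481 = 60.162 V; V_B = 220 × 75/1481 = 11.141 V; V_C = 220 × 260/1481 = 38.623 V.
P_out = V_A I_A + V_B I_B + V_C I_C = 60.162×0.262 + 11.141×4.15 + 38.623×4.95 = 15.762 + 46.236 + 191.18 = 253.18 W.
Ideal ⇒ P_in = P_out, so I_p = P_out/V_p = 253.18/220 = 1.15 A.

I_p ≈ 1.15 A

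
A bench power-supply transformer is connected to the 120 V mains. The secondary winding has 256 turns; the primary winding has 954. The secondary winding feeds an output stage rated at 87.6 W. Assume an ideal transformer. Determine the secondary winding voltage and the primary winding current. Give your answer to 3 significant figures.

V_s ≈ 32.2 V, I_p ≈ 0.730 A

V_s = V_p × N_s/N_p = 120 × 256/954 = 32.201 V.
I_s = P/V_s = 87.6/32.201 = 2.7204 A.
I_p = I_s × N_s/N_p = 2.7204 × 256/954 = 0.730 A.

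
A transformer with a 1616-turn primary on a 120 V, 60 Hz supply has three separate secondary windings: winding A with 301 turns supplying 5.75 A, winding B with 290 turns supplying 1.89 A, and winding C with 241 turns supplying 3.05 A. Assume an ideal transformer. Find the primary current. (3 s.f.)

V_A = 120 × 301/1616 = 22.351 V; V_B = 120 × 290/1616 = 21.535 V; V_C = 120 × 241/1616 = 17.896 V.
P_out = V_A I_A + V_B I_B + V_C I_C = 22.351×5.75 + 21.535×1.89 + 17.896×3.05 = 128.52 + 40.700 + 54.583 = 223.80 W.
Ideal ⇒ P_in = P_out, so I_p = P_out/V_p = 223.80/120 = 1.87 A.

I_p ≈ 1.87 A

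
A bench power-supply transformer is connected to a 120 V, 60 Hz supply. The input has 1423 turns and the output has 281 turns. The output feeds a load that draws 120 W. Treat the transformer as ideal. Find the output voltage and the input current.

V_out ≈ 23.7 V, I_in ≈ 1.00 A

V_out = V_in × N_out/N_in = 120 × 281/1423 = 23.696 V.
I_out = P/V_out = 120/23.696 = 5.0641 A.
I_in = I_out × N_out/N_in = 5.0641 × 281/1423 = 1.00 A.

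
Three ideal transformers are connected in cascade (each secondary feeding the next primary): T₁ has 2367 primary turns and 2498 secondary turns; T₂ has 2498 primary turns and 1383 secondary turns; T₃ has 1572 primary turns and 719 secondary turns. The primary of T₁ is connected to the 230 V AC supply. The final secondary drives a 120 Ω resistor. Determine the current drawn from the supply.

Secondary of T₁: V = 230.00 × 2498/2367 = 242.73 V.
Secondary of T₂: V = 242.73 × 1383/2498 = 134.39 V.
Secondary of T₃: V = 134.39 × 719/1572 = 61.465 V.
I_load = 61.465/120 = 0.51221 A, so P_out = 61.465 × 0.51221 = 31.483 W.
All ideal ⇒ P_in = P_out, so I_supply = 31.483/230 = 0.137 A.

I_supply ≈ 0.137 A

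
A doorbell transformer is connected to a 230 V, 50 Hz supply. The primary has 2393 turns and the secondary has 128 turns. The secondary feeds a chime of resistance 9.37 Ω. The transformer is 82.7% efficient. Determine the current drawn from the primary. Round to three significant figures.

V_s = 230 × 128/2393 = 12.303 V.
I_s = V_s/R = 12.303/9.37 = 1.3130 A.
P_out = V_s I_s = 12.303 × 1.3130 = 16.153 W.
P_in = P_out/η = 16.153/0.827 = 19.532 W.
I_p = P_in/V_p = 19.532/230 = 0.0849 A.

I_p ≈ 0.0849 A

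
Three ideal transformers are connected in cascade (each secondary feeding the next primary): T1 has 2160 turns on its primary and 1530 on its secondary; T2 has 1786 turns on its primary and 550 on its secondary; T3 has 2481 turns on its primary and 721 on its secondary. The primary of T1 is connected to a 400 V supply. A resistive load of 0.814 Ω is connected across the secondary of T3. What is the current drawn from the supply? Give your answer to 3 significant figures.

After T1: V = 400.00 × 1530/2160 = 283.33 V.
After T2: V = 283.33 × 550/1786 = 87.253 V.
After T3: V = 87.253 × 721/2481 = 25.356 V.
I_load = 25.356/0.814 = 31.150 A, so P_out = 25.356 × 31.150 = 789.86 W.
All ideal ⇒ P_in = P_out, so I_supply = 789.86/400 = 1.97 A.

I_supply ≈ 1.97 A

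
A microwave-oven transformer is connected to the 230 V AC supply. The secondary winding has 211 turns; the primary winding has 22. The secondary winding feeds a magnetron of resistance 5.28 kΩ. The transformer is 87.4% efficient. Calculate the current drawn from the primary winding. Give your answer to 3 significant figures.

I_p ≈ 4.58 A

V_s = 230 × 211/22 = 2205.9 V.
I_s = V_s/R = 2205.9/5280 = 0.41779 A.
P_out = V_s I_s = 2205.9 × 0.41779 = 921.60 W.
P_in = P_out/η = 921.60/0.874 = 1054.5 W.
I_p = P_in/V_p = 1054.5/230 = 4.58 A.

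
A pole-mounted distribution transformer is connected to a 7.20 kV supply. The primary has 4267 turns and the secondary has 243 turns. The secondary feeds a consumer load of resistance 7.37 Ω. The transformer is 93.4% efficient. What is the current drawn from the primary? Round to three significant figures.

I_p ≈ 3.39 A

V_s = 7200 × 243/4267 = 410.03 V.
I_s = V_s/R = 410.03/7.37 = 55.635 A.
P_out = V_s I_s = 410.03 × 55.635 = 22812 W.
P_in = P_out/η = 22812/0.934 = 24424 W.
I_p = P_in/V_p = 24424/7200 = 3.39 A.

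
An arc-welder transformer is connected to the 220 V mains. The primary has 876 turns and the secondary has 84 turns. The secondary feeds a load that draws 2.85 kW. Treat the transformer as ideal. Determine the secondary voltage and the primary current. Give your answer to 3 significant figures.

V_s ≈ 21.1 V, I_p ≈ 13.0 A

V_s = V_p × N_s/N_p = 220 × 84/876 = 21.096 V.
I_s = P/V_s = 2850/21.096 = 135.10 A.
I_p = I_s × N_s/N_p = 135.10 × 84/876 = 13.0 A.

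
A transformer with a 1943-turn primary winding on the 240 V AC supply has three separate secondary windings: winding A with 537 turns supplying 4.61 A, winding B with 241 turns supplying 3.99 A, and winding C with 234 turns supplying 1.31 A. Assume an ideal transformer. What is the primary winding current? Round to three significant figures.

V_A = 240 × 537/1943 = 66.330 V; V_B = 240 × 241/1943 = 29.768 V; V_C = 240 × 234/1943 = 28.904 V.
P_out = V_A I_A + V_B I_B + V_C I_C = 66.330×4.61 + 29.768×3.99 + 28.904×1.31 = 305.78 + 118.78 + 37.864 = 462.42 W.
Ideal ⇒ P_in = P_out, so I_p = P_out/V_p = 462.42/240 = 1.93 A.

I_p ≈ 1.93 A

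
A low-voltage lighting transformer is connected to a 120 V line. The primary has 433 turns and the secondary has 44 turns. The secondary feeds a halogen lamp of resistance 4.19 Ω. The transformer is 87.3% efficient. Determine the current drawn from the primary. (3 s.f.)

V_s = 120 × 44/433 = 12.194 V.
I_s = V_s/R = 12.194/4.19 = 2.9103 A.
P_out = V_s I_s = 12.194 × 2.9103 = 35.488 W.
P_in = P_out/η = 35.488/0.873 = 40.650 W.
I_p = P_in/V_p = 40.650/120 = 0.339 A.

I_p ≈ 0.339 A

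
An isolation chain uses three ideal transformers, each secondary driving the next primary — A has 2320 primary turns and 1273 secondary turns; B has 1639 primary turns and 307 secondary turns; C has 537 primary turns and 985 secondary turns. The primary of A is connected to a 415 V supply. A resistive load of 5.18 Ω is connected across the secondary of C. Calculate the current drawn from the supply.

After A: V = 415.00 × 1273/2320 = 227.71 V.
After B: V = 227.71 × 307/1639 = 42.653 V.
After C: V = 42.653 × 985/537 = 78.237 V.
I_load = 78.237/5.18 = 15.104 A, so P_out = 78.237 × 15.104 = 1181.7 W.
All ideal ⇒ P_in = P_out, so I_supply = 1181.7/415 = 2.85 A.

I_supply ≈ 2.85 A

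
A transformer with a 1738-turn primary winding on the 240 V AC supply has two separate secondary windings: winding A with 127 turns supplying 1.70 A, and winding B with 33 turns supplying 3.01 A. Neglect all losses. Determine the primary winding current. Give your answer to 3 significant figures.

I_p ≈ 0.181 A

V_A = 240 × 127/1738 = 17.537 V; V_B = 240 × 33/1738 = 4.5570 V.
P_out = V_A I_A + V_B I_B = 17.537×1.70 + 4.5570×3.01 = 29.814 + 13.716 = 43.530 W.
Ideal ⇒ P_in = P_out, so I_p = P_out/V_p = 43.530/240 = 0.181 A.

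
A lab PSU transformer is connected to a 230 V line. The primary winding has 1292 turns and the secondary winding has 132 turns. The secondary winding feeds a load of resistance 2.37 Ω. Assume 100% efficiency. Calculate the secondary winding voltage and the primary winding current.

V_s ≈ 23.5 V, I_p ≈ 1.01 A

V_s = V_p × N_s/N_p = 230 × 132/1292 = 23.498 V.
I_s = V_s/R = 23.498/2.37 = 9.9150 A.
I_p = I_s × N_s/N_p = 9.9150 × 132/1292 = 1.01 A.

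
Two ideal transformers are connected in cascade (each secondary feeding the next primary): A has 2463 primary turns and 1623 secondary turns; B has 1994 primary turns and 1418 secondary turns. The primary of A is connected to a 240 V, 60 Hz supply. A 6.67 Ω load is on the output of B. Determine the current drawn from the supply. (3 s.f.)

I_supply ≈ 7.90 A

Secondary of A: V = 240.00 × 1623/2463 = 158.15 V.
Secondary of B: V = 158.15 × 1418/1994 = 112.46 V.
I_load = 112.46/6.67 = 16.861 A, so P_out = 112.46 × 16.861 = 1896.3 W.
All ideal ⇒ P_in = P_out, so I_supply = 1896.3/240 = 7.90 A.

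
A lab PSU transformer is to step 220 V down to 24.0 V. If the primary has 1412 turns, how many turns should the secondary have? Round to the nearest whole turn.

N_s = 154 turns

N_s/N_p = V_s/V_p, so N_s = 1412 × 24.0/220 = 154.0 ≈ 154 turns.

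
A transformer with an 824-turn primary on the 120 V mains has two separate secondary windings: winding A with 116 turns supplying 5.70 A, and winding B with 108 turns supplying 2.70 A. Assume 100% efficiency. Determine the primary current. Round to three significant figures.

I_p ≈ 1.16 A

V_A = 120 × 116/824 = 16.893 V; V_B = 120 × 108/824 = 15.728 V.
P_out = V_A I_A + V_B I_B = 16.893×5.70 + 15.728×2.70 = 96.291 + 42.466 = 138.76 W.
Ideal ⇒ P_in = P_out, so I_p = P_out/V_p = 138.76/120 = 1.16 A.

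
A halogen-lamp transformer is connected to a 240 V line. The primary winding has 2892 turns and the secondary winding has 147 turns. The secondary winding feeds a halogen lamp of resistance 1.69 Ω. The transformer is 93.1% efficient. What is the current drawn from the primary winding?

V_s = 240 × 147/2892 = 12.199 V.
I_s = V_s/R = 12.199/1.69 = 7.2184 A.
P_out = V_s I_s = 12.199 × 7.2184 = 88.059 W.
P_in = P_out/η = 88.059/0.931 = 94.585 W.
I_p = P_in/V_p = 94.585/240 = 0.394 A.

I_p ≈ 0.394 A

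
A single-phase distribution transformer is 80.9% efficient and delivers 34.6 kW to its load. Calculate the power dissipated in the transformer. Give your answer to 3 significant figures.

P_in = P_out/η = 34600/0.809 = 42768.9 W.
P_loss = P_in − P_out = 42768.9 − 34600 = 8170 W.

P_loss ≈ 8170 W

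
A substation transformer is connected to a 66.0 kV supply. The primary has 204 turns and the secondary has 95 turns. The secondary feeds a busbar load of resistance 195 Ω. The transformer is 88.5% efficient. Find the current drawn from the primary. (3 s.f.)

I_p ≈ 82.9 A

V_s = 66000 × 95/204 = 30735 V.
I_s = V_s/R = 30735/195 = 157.62 A.
P_out = V_s I_s = 30735 × 157.62 = 4.8444×10^6 W.
P_in = P_out/η = 4.8444×10^6/0.885 = 5.4739×10^6 W.
I_p = P_in/V_p = 5.4739×10^6/66000 = 82.9 A.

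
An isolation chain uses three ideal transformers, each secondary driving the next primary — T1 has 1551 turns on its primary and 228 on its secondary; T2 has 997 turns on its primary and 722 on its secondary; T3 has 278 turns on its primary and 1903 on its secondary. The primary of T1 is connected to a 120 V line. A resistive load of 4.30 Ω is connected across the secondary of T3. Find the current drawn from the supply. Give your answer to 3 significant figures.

Secondary of T1: V = 120.00 × 228/1551 = 17.640 V.
Secondary of T2: V = 17.640 × 722/997 = 12.775 V.
Secondary of T3: V = 12.775 × 1903/278 = 87.446 V.
I_load = 87.446/4.30 = 20.336 A, so P_out = 87.446 × 20.336 = 1778.3 W.
All ideal ⇒ P_in = P_out, so I_supply = 1778.3/120 = 14.8 A.

I_supply ≈ 14.8 A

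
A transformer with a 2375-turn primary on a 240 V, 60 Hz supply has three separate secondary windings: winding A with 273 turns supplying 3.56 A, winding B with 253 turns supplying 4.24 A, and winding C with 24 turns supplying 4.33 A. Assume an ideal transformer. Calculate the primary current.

V_A = 240 × 273/2375 = 27.587 V; V_B = 240 × 253/2375 = 25.566 V; V_C = 240 × 24/2375 = 2.4253 V.
P_out = V_A I_A + V_B I_B + V_C I_C = 27.587×3.56 + 25.566×4.24 + 2.4253×4.33 = 98.211 + 108.40 + 10.501 = 217.11 W.
Ideal ⇒ P_in = P_out, so I_p = P_out/V_p = 217.11/240 = 0.905 A.

I_p ≈ 0.905 A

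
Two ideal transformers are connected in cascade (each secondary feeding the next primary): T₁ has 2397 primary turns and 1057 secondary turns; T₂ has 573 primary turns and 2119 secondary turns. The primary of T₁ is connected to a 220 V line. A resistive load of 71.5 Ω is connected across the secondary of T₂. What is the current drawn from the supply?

Secondary of T₁: V = 220.00 × 1057/2397 = 97.013 V.
Secondary of T₂: V = 97.013 × 2119/573 = 358.76 V.
I_load = 358.76/71.5 = 5.0176 A, so P_out = 358.76 × 5.0176 = 1800.1 W.
All ideal ⇒ P_in = P_out, so I_supply = 1800.1/220 = 8.18 A.

I_supply ≈ 8.18 A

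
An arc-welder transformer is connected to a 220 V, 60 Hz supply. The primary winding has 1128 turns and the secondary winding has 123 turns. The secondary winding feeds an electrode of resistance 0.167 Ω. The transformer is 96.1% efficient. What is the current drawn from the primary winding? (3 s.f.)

I_p ≈ 16.3 A

V_s = 220 × 123/1128 = 23.989 V.
I_s = V_s/R = 23.989/0.167 = 143.65 A.
P_out = V_s I_s = 23.989 × 143.65 = 3446.0 W.
P_in = P_out/η = 3446.0/0.961 = 3585.9 W.
I_p = P_in/V_p = 3585.9/220 = 16.3 A.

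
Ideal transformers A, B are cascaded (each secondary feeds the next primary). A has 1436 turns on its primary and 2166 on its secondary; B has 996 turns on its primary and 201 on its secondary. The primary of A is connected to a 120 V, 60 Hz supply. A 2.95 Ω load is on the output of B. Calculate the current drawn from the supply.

Secondary of A: V = 120.00 × 2166/1436 = 181.00 V.
Secondary of B: V = 181.00 × 201/996 = 36.528 V.
I_load = 36.528/2.95 = 12.382 A, so P_out = 36.528 × 12.382 = 452.30 W.
All ideal ⇒ P_in = P_out, so I_supply = 452.30/120 = 3.77 A.

I_supply ≈ 3.77 A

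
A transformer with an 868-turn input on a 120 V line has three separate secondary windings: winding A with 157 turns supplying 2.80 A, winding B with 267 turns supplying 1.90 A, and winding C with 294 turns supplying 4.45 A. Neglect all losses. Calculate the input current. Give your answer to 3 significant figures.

V_A = 120 × 157/868 = 21.705 V; V_B = 120 × 267/868 = 36.912 V; V_C = 120 × 294/868 = 40.645 V.
P_out = V_A I_A + V_B I_B + V_C I_C = 21.705×2.80 + 36.912×1.90 + 40.645×4.45 = 60.774 + 70.134 + 180.87 = 311.78 W.
Ideal ⇒ P_in = P_out, so I_in = P_out/V_in = 311.78/120 = 2.60 A.

I_in ≈ 2.60 A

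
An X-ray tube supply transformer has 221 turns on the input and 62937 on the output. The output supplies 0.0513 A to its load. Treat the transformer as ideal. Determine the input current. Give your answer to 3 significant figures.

I_in ≈ 14.6 A

For an ideal transformer I_in/I_out = N_out/N_in, so I_in = 0.0513 × 62937/221 = 14.6 A.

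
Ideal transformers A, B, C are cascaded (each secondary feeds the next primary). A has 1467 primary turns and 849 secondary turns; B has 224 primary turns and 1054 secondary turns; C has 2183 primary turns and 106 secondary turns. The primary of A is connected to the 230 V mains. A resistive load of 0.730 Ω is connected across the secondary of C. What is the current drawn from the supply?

Secondary of A: V = 230.00 × 849/1467 = 133.11 V.
Secondary of B: V = 133.11 × 1054/224 = 626.32 V.
Secondary of C: V = 626.32 × 106/2183 = 30.412 V.
I_load = 30.412/0.730 = 41.661 A, so P_out = 30.412 × 41.661 = 1267.0 W.
All ideal ⇒ P_in = P_out, so I_supply = 1267.0/230 = 5.51 A.

I_supply ≈ 5.51 A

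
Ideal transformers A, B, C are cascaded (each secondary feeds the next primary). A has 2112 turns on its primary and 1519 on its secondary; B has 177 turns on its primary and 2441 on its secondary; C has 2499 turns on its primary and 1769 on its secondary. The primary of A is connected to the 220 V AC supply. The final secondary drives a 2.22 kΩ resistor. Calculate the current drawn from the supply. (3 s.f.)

I_supply ≈ 4.89 A

After A: V = 220.00 × 1519/2112 = 158.23 V.
After B: V = 158.23 × 2441/177 = 2182.1 V.
After C: V = 2182.1 × 1769/2499 = 1544.7 V.
I_load = 1544.7/2220 = 0.69581 A, so P_out = 1544.7 × 0.69581 = 1074.8 W.
All ideal ⇒ P_in = P_out, so I_supply = 1074.8/220 = 4.89 A.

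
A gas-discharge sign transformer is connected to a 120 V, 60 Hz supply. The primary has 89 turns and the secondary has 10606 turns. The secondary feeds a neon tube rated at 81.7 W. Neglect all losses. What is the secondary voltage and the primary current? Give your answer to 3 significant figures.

V_s = V_p × N_s/N_p = 120 × 10606/89 = 14300 V.
I_s = P/V_s = 81.7/14300 = 0.0057132 A.
I_p = I_s × N_s/N_p = 0.0057132 × 10606/89 = 0.681 A.

V_s ≈ 14300 V, I_p ≈ 0.681 A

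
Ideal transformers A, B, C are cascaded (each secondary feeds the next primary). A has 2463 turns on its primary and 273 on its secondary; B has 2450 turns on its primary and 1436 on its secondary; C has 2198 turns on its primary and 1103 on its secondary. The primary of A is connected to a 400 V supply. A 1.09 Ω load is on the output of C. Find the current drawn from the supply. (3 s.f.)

Secondary of A: V = 400.00 × 273/2463 = 44.336 V.
Secondary of B: V = 44.336 × 1436/2450 = 25.986 V.
Secondary of C: V = 25.986 × 1103/2198 = 13.041 V.
I_load = 13.041/1.09 = 11.964 A, so P_out = 13.041 × 11.964 = 156.01 W.
All ideal ⇒ P_in = P_out, so I_supply = 156.01/400 = 0.390 A.

I_supply ≈ 0.390 A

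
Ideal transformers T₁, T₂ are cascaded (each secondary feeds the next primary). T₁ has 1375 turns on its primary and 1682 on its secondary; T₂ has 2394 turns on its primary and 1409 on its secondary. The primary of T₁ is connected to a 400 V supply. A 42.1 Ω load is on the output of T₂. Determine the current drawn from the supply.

I_supply ≈ 4.92 A

After T₁: V = 400.00 × 1682/1375 = 489.31 V.
After T₂: V = 489.31 × 1409/2394 = 287.99 V.
I_load = 287.99/42.1 = 6.8405 A, so P_out = 287.99 × 6.8405 = 1970.0 W.
All ideal ⇒ P_in = P_out, so I_supply = 1970.0/400 = 4.92 A.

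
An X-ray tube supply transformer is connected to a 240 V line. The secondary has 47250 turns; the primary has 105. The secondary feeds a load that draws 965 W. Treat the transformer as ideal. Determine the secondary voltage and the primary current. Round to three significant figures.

V_s ≈ 108000 V, I_p ≈ 4.02 A

V_s = V_p × N_s/N_p = 240 × 47250/105 = 108000 V.
I_s = P/V_s = 965/108000 = 0.0089352 A.
I_p = I_s × N_s/N_p = 0.0089352 × 47250/105 = 4.02 A.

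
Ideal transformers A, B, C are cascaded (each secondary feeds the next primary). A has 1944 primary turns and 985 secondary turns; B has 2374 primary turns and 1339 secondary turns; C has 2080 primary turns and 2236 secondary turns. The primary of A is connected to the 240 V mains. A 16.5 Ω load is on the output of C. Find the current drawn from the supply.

Secondary of A: V = 240.00 × 985/1944 = 121.60 V.
Secondary of B: V = 121.60 × 1339/2374 = 68.588 V.
Secondary of C: V = 68.588 × 2236/2080 = 73.733 V.
I_load = 73.733/16.5 = 4.4686 A, so P_out = 73.733 × 4.4686 = 329.48 W.
All ideal ⇒ P_in = P_out, so I_supply = 329.48/240 = 1.37 A.

I_supply ≈ 1.37 A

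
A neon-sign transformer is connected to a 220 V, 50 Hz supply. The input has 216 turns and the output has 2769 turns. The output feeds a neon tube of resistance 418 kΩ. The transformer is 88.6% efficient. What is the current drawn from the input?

V_out = 220 × 2769/216 = 2820.3 V.
I_out = V_out/R = 2820.3/418000 = 0.0067471 A.
P_out = V_out I_out = 2820.3 × 0.0067471 = 19.029 W.
P_in = P_out/η = 19.029/0.886 = 21.477 W.
I_in = P_in/V_in = 21.477/220 = 0.0976 A.

I_in ≈ 0.0976 A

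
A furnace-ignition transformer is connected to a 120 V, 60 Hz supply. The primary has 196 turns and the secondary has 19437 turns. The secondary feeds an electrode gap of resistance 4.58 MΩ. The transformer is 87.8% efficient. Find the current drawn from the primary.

I_p ≈ 0.293 A

V_s = 120 × 19437/196 = 11900 V.
I_s = V_s/R = 11900/(4.58×10^6) = 0.0025983 A.
P_out = V_s I_s = 11900 × 0.0025983 = 30.920 W.
P_in = P_out/η = 30.920/0.878 = 35.217 W.
I_p = P_in/V_p = 35.217/120 = 0.293 A.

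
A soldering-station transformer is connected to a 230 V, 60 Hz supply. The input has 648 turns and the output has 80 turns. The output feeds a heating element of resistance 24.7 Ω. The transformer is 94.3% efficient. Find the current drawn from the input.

V_out = 230 × 80/648 = 28.395 V.
I_out = V_out/R = 28.395/24.7 = 1.1496 A.
P_out = V_out I_out = 28.395 × 1.1496 = 32.643 W.
P_in = P_out/η = 32.643/0.943 = 34.616 W.
I_in = P_in/V_in = 34.616/230 = 0.151 A.

I_in ≈ 0.151 A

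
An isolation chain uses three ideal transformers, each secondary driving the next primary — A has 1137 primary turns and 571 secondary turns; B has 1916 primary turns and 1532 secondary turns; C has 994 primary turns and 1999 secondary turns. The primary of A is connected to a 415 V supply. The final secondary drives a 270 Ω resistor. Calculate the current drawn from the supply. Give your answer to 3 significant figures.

I_supply ≈ 1.00 A

After A: V = 415.00 × 571/1137 = 208.41 V.
After B: V = 208.41 × 1532/1916 = 166.64 V.
After C: V = 166.64 × 1999/994 = 335.13 V.
I_load = 335.13/270 = 1.2412 A, so P_out = 335.13 × 1.2412 = 415.97 W.
All ideal ⇒ P_in = P_out, so I_supply = 415.97/415 = 1.00 A.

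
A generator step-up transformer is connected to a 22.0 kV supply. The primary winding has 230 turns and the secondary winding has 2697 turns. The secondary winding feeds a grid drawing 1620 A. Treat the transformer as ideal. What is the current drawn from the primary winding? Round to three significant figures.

I_p ≈ 19000 A

For an ideal transformer I_p N_p = I_s N_s, so I_p = 1620 × 2697/230 = 19000 A.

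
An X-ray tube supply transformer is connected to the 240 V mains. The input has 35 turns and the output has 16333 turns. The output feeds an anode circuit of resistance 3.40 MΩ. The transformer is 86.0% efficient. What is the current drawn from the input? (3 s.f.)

V_out = 240 × 16333/35 = 112000 V.
I_out = V_out/R = 112000/(3.40×10^6) = 0.032941 A.
P_out = V_out I_out = 112000 × 0.032941 = 3689.3 W.
P_in = P_out/η = 3689.3/0.860 = 4289.8 W.
I_in = P_in/V_in = 4289.8/240 = 17.9 A.

I_in ≈ 17.9 A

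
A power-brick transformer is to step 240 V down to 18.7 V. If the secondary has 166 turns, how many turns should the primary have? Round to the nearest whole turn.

N_p/N_s = V_p/V_s, so N_p = 166 × 240/18.7 = 2130.5 ≈ 2130 turns.

N_p = 2130 turns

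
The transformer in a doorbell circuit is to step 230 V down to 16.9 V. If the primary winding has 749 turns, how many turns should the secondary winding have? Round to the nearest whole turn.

N_s = 55 turns

N_s/N_p = V_s/V_p, so N_s = 749 × 16.9/230 = 55.0 ≈ 55 turns.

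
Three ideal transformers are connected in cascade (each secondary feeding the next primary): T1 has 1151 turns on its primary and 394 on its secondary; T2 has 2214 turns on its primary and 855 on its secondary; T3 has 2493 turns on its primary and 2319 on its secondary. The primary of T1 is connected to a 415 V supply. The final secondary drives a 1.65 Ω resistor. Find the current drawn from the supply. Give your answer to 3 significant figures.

I_supply ≈ 3.80 A

Secondary of T1: V = 415.00 × 394/1151 = 142.06 V.
Secondary of T2: V = 142.06 × 855/2214 = 54.860 V.
Secondary of T3: V = 54.860 × 2319/2493 = 51.031 V.
I_load = 51.031/1.65 = 30.928 A, so P_out = 51.031 × 30.928 = 1578.3 W.
All ideal ⇒ P_in = P_out, so I_supply = 1578.3/415 = 3.80 A.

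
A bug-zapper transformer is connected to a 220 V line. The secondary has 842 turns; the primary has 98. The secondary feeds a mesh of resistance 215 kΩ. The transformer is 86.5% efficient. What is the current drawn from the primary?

I_p ≈ 0.0873 A

V_s = 220 × 842/98 = 1890.2 V.
I_s = V_s/R = 1890.2/215000 = 0.0087916 A.
P_out = V_s I_s = 1890.2 × 0.0087916 = 16.618 W.
P_in = P_out/η = 16.618/0.865 = 19.212 W.
I_p = P_in/V_p = 19.212/220 = 0.0873 A.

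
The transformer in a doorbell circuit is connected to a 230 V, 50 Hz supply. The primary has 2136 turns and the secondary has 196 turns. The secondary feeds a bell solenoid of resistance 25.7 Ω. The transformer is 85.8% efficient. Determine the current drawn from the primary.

V_s = 230 × 196/2136 = 21.105 V.
I_s = V_s/R = 21.105/25.7 = 0.82120 A.
P_out = V_s I_s = 21.105 × 0.82120 = 17.331 W.
P_in = P_out/η = 17.331/0.858 = 20.200 W.
I_p = P_in/V_p = 20.200/230 = 0.0878 A.

I_p ≈ 0.0878 A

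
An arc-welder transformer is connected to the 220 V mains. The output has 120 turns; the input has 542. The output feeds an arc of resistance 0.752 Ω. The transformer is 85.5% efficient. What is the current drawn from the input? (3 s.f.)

V_out = 220 × 120/542 = 48.708 V.
I_out = V_out/R = 48.708/0.752 = 64.772 A.
P_out = V_out I_out = 48.708 × 64.772 = 3154.9 W.
P_in = P_out/η = 3154.9/0.855 = 3690.0 W.
I_in = P_in/V_in = 3690.0/220 = 16.8 A.

I_in ≈ 16.8 A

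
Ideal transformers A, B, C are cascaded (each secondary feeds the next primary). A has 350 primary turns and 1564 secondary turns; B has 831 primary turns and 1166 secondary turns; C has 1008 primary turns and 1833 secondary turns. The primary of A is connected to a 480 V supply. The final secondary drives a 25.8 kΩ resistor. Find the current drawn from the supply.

After A: V = 480.00 × 1564/350 = 2144.9 V.
After B: V = 2144.9 × 1166/831 = 3009.6 V.
After C: V = 3009.6 × 1833/1008 = 5472.8 V.
I_load = 5472.8/25800 = 0.21212 A, so P_out = 5472.8 × 0.21212 = 1160.9 W.
All ideal ⇒ P_in = P_out, so I_supply = 1160.9/480 = 2.42 A.

I_supply ≈ 2.42 A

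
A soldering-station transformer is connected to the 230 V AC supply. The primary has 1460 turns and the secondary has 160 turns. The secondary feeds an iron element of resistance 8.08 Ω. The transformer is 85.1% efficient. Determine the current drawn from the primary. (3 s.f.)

V_s = 230 × 160/1460 = 25.205 V.
I_s = V_s/R = 25.205/8.08 = 3.1195 A.
P_out = V_s I_s = 25.205 × 3.1195 = 78.628 W.
P_in = P_out/η = 78.628/0.851 = 92.395 W.
I_p = P_in/V_p = 92.395/230 = 0.402 A.

I_p ≈ 0.402 A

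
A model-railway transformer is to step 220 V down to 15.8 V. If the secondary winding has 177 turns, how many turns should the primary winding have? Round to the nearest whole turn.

N_p/N_s = V_p/V_s, so N_p = 177 × 220/15.8 = 2464.6 ≈ 2465 turns.

N_p = 2465 turns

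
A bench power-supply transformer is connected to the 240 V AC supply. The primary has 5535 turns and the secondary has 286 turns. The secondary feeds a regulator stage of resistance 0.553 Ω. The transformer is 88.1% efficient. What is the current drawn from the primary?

V_s = 240 × 286/5535 = 12.401 V.
I_s = V_s/R = 12.401/0.553 = 22.425 A.
P_out = V_s I_s = 12.401 × 22.425 = 278.10 W.
P_in = P_out/η = 278.10/0.881 = 315.66 W.
I_p = P_in/V_p = 315.66/240 = 1.32 A.

I_p ≈ 1.32 A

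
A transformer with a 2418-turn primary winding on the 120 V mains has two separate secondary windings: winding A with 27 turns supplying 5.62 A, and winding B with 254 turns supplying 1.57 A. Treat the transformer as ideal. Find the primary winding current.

V_A = 120 × 27/2418 = 1.3400 V; V_B = 120 × 254/2418 = 12.605 V.
P_out = V_A I_A + V_B I_B = 1.3400×5.62 + 12.605×1.57 = 7.5305 + 19.791 = 27.321 W.
Ideal ⇒ P_in = P_out, so I_p = P_out/V_p = 27.321/120 = 0.228 A.

I_p ≈ 0.228 A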